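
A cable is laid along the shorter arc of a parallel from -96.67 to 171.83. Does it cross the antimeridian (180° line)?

Naïve |171.83 − -96.67| = 268.5° > 180°, so the shorter arc goes the other way round — across 180°.
Signed shortest Δλ = ((171.83 − -96.67 + 180) mod 360) − 180 = -91.5°.
Going west by 91.5° from -96.67° passes through 180° before reaching +171.83°.

Yes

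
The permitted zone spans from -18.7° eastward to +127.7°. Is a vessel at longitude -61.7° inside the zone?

Band width going east from -18.7° to +127.7°: ((127.7 − -18.7) mod 360) = 146.4°.
Offset of -61.7° east of the west edge: ((-61.7 − -18.7) mod 360) = 317.0°.
317.0° > 146.4° ⇒ outside.

No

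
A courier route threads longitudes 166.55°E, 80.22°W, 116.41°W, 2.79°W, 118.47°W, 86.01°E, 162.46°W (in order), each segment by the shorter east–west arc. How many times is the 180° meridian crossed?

3

Leg 1: +166.55° → -80.22°, shortest Δλ = 113.23° (east) — crosses 180°.
Leg 2: -80.22° → -116.41°, shortest Δλ = -36.19° (west) — does not cross 180°.
Leg 3: -116.41° → -2.79°, shortest Δλ = 113.62° (east) — does not cross 180°.
Leg 4: -2.79° → -118.47°, shortest Δλ = -115.68° (west) — does not cross 180°.
Leg 5: -118.47° → +86.01°, shortest Δλ = -155.52° (west) — crosses 180°.
Leg 6: +86.01° → -162.46°, shortest Δλ = 111.53° (east) — crosses 180°.
Total crossings: 3.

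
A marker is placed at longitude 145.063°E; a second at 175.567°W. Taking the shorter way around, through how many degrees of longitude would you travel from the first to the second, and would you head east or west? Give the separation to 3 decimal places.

Raw difference: -175.567 − 145.063 = -320.63°.
Normalise into (−180°, 180°]: -320.63° + 360° = 39.37°.
Positive ⇒ the second point lies to the east; separation 39.370°.

39.370° east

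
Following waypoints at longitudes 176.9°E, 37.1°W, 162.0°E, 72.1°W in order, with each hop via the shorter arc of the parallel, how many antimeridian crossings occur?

3

Leg 1: +176.9° → -37.1°, shortest Δλ = 146.0° (east) — crosses 180°.
Leg 2: -37.1° → +162.0°, shortest Δλ = -160.9° (west) — crosses 180°.
Leg 3: +162.0° → -72.1°, shortest Δλ = 125.9° (east) — crosses 180°.
Total crossings: 3.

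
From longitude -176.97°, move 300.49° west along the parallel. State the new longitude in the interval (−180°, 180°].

Start at -176.97°; shift −300.49° → -477.46°.
-477.46° lies outside (−180°, 180°]; add 360° → -117.46°.

-117.46°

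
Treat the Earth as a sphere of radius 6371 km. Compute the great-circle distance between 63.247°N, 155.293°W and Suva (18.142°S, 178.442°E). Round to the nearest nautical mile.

5040 nmi

Δλ = 178.442 − -155.293 = 333.735°; wrapped into (−180°, 180°]: -26.265°.
Δφ = -18.142 − 63.247 = -81.389°.
a = sin²(Δφ/2) + cos φ₁ · cos φ₂ · sin²(Δλ/2) = 0.447219.
c = 2·atan2(√a, √(1−a)) = 1.46504 rad → d = 6371·c ≈ 9333.76 km ≈ 5039.83 nmi.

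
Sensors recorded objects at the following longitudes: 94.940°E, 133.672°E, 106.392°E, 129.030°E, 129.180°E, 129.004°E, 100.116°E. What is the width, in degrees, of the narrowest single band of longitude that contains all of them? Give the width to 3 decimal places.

38.732°

Sort the longitudes: +94.940°, +100.116°, +106.392°, +129.004°, +129.030°, +129.180°, +133.672°.
Eastward gaps between consecutive values (wrapping around): 5.176°, 6.276°, 22.612°, 0.026°, 0.150°, 4.492°, 321.268°.
Largest gap = 321.268° ⇒ minimal covering band is its complement: 360° − 321.268° = 38.732°.
Band runs from +94.940° eastward to +133.672°.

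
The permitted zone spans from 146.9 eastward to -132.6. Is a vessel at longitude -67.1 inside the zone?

Band width going east from +146.9° to -132.6°: ((-132.6 − 146.9) mod 360) = 80.5°.
Offset of -67.1° east of the west edge: ((-67.1 − 146.9) mod 360) = 146.0°.
146.0° > 80.5° ⇒ outside.

No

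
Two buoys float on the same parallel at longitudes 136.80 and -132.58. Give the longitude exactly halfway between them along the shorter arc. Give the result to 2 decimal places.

-177.89°

Signed shortest Δλ from +136.80° to -132.58° is +90.62°.
Midpoint longitude = +136.80° + (+90.62°)/2 = +136.80° + 45.31° = +182.11°.
Normalise into (−180°, 180°]: -177.89°.
(The naïve average (+136.80 + -132.58)/2 = 2.11° is on the wrong side of the globe.)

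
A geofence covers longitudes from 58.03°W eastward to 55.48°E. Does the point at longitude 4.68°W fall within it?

Band width going east from -58.03° to +55.48°: ((55.48 − -58.03) mod 360) = 113.51°.
Offset of -4.68° east of the west edge: ((-4.68 − -58.03) mod 360) = 53.35°.
53.35° ≤ 113.51° ⇒ inside.

Yes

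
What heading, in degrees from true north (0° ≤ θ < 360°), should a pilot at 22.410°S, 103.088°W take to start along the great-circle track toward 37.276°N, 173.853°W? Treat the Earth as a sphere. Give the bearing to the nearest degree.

311°

Δλ = -173.853 − -103.088 = -70.765°.
θ = atan2( sin Δλ · cos φ₂ , cos φ₁ · sin φ₂ − sin φ₁ · cos φ₂ · cos Δλ )
  = atan2(-0.75131, 0.65985) = -48.708° → normalised to [0°, 360°): 311.292°.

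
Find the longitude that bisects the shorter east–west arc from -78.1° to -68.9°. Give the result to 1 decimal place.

-73.5°

Signed shortest Δλ from -78.1° to -68.9° is +9.2°.
Midpoint longitude = -78.1° + (+9.2°)/2 = -78.1° + 4.6° = -73.5°.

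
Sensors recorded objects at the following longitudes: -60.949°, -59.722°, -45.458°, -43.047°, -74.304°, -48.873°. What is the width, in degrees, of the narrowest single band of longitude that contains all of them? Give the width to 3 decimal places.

31.257°

Sort the longitudes: -74.304°, -60.949°, -59.722°, -48.873°, -45.458°, -43.047°.
Eastward gaps between consecutive values (wrapping around): 13.355°, 1.227°, 10.849°, 3.415°, 2.411°, 328.743°.
Largest gap = 328.743° ⇒ minimal covering band is its complement: 360° − 328.743° = 31.257°.
Band runs from -74.304° eastward to -43.047°.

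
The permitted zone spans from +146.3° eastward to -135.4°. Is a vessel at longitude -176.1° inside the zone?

Band width going east from +146.3° to -135.4°: ((-135.4 − 146.3) mod 360) = 78.3°.
Offset of -176.1° east of the west edge: ((-176.1 − 146.3) mod 360) = 37.6°.
37.6° ≤ 78.3° ⇒ inside.

Yes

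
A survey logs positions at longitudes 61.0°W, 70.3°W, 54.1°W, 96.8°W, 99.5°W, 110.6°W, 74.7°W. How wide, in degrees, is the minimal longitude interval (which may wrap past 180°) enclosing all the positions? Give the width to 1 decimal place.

56.5°

Sort the longitudes: -110.6°, -99.5°, -96.8°, -74.7°, -70.3°, -61.0°, -54.1°.
Eastward gaps between consecutive values (wrapping around): 11.1°, 2.7°, 22.1°, 4.4°, 9.3°, 6.9°, 303.5°.
Largest gap = 303.5° ⇒ minimal covering band is its complement: 360° − 303.5° = 56.5°.
Band runs from -110.6° eastward to -54.1°.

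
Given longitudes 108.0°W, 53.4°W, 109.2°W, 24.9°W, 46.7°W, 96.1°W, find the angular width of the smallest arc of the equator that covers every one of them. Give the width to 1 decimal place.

Sort the longitudes: -109.2°, -108.0°, -96.1°, -53.4°, -46.7°, -24.9°.
Eastward gaps between consecutive values (wrapping around): 1.2°, 11.9°, 42.7°, 6.7°, 21.8°, 275.7°.
Largest gap = 275.7° ⇒ minimal covering band is its complement: 360° − 275.7° = 84.3°.
Band runs from -109.2° eastward to -24.9°.

84.3°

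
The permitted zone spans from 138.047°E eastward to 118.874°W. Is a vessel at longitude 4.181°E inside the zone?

Band width going east from +138.047° to -118.874°: ((-118.874 − 138.047) mod 360) = 103.079°.
Offset of +4.181° east of the west edge: ((4.181 − 138.047) mod 360) = 226.134°.
226.134° > 103.079° ⇒ outside.

No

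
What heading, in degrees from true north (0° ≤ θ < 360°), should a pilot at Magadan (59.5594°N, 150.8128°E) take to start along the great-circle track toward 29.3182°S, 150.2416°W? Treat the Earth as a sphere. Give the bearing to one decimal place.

130.4°

Δλ = -150.2416 − 150.8128 = -301.0544°; wrapped into (−180°, 180°]: 58.9456°.
θ = atan2( sin Δλ · cos φ₂ , cos φ₁ · sin φ₂ − sin φ₁ · cos φ₂ · cos Δλ )
  = atan2(0.74695, -0.63586) = 130.407° → normalised to [0°, 360°): 130.407°.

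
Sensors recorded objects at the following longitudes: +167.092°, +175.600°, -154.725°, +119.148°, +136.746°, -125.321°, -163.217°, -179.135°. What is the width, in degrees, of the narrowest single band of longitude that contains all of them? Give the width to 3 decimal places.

115.531°

Sort the longitudes: -179.135°, -163.217°, -154.725°, -125.321°, +119.148°, +136.746°, +167.092°, +175.600°.
Eastward gaps between consecutive values (wrapping around): 15.918°, 8.492°, 29.404°, 244.469°, 17.598°, 30.346°, 8.508°, 5.265°.
Largest gap = 244.469° ⇒ minimal covering band is its complement: 360° − 244.469° = 115.531°.
Band runs from +119.148° eastward to -125.321°, crossing the antimeridian.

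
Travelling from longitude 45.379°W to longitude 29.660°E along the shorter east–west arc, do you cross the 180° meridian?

No

Signed shortest Δλ = ((29.660 − -45.379 + 180) mod 360) − 180 = 75.039°.
Going east by 75.039° from -45.379° reaches +29.660° without touching 180°.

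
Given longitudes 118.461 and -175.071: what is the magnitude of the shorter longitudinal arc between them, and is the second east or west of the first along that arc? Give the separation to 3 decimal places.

Raw difference: -175.071 − 118.461 = -293.532°.
Normalise into (−180°, 180°]: -293.532° + 360° = 66.468°.
Positive ⇒ the second point lies to the east; separation 66.468°.

66.468° east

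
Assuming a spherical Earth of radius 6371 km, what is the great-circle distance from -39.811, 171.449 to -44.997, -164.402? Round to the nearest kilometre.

2056 km

Δλ = -164.402 − 171.449 = -335.851°; wrapped into (−180°, 180°]: 24.149°.
Δφ = -44.997 − -39.811 = -5.186°.
a = sin²(Δφ/2) + cos φ₁ · cos φ₂ · sin²(Δλ/2) = 0.025816.
c = 2·atan2(√a, √(1−a)) = 0.32275 rad → d = 6371·c ≈ 2056.21 km.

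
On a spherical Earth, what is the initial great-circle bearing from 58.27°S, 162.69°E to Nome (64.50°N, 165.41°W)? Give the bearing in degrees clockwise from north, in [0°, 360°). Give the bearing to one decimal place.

16.2°

Δλ = -165.41 − 162.69 = -328.10°; wrapped into (−180°, 180°]: 31.90°.
θ = atan2( sin Δλ · cos φ₂ , cos φ₁ · sin φ₂ − sin φ₁ · cos φ₂ · cos Δλ )
  = atan2(0.22750, 0.78555) = 16.151° → normalised to [0°, 360°): 16.151°.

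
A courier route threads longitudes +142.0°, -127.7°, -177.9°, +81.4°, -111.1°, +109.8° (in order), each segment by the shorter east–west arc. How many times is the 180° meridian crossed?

4

Leg 1: +142.0° → -127.7°, shortest Δλ = 90.3° (east) — crosses 180°.
Leg 2: -127.7° → -177.9°, shortest Δλ = -50.2° (west) — does not cross 180°.
Leg 3: -177.9° → +81.4°, shortest Δλ = -100.7° (west) — crosses 180°.
Leg 4: +81.4° → -111.1°, shortest Δλ = 167.5° (east) — crosses 180°.
Leg 5: -111.1° → +109.8°, shortest Δλ = -139.1° (west) — crosses 180°.
Total crossings: 4.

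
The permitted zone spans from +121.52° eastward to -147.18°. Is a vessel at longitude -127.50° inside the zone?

Band width going east from +121.52° to -147.18°: ((-147.18 − 121.52) mod 360) = 91.30°.
Offset of -127.50° east of the west edge: ((-127.50 − 121.52) mod 360) = 110.98°.
110.98° > 91.30° ⇒ outside.

No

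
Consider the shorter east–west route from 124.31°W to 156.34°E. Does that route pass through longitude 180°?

Yes

Naïve |156.34 − -124.31| = 280.65° > 180°, so the shorter arc goes the other way round — across 180°.
Signed shortest Δλ = ((156.34 − -124.31 + 180) mod 360) − 180 = -79.35°.
Going west by 79.35° from -124.31° passes through 180° before reaching +156.34°.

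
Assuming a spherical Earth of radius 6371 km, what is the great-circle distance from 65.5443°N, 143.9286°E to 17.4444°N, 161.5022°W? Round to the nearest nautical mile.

Δλ = -161.5022 − 143.9286 = -305.4308°; wrapped into (−180°, 180°]: 54.5692°.
Δφ = 17.4444 − 65.5443 = -48.0999°.
a = sin²(Δφ/2) + cos φ₁ · cos φ₂ · sin²(Δλ/2) = 0.249078.
c = 2·atan2(√a, √(1−a)) = 1.04507 rad → d = 6371·c ≈ 6658.12 km ≈ 3595.10 nmi.

3595 nmi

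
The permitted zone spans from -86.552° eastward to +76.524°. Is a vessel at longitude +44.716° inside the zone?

Band width going east from -86.552° to +76.524°: ((76.524 − -86.552) mod 360) = 163.076°.
Offset of +44.716° east of the west edge: ((44.716 − -86.552) mod 360) = 131.268°.
131.268° ≤ 163.076° ⇒ inside.

Yes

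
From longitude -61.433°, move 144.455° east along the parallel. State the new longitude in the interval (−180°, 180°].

+83.022°

Start at -61.433°; shift +144.455° → +83.022°.
+83.022° already lies in (−180°, 180°].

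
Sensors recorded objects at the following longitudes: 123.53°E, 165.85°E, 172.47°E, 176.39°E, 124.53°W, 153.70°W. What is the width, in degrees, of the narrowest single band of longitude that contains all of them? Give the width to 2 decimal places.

111.94°

Sort the longitudes: -153.70°, -124.53°, +123.53°, +165.85°, +172.47°, +176.39°.
Eastward gaps between consecutive values (wrapping around): 29.17°, 248.06°, 42.32°, 6.62°, 3.92°, 29.91°.
Largest gap = 248.06° ⇒ minimal covering band is its complement: 360° − 248.06° = 111.94°.
Band runs from +123.53° eastward to -124.53°, crossing the antimeridian.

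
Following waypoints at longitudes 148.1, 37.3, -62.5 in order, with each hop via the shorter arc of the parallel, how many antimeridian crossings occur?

Leg 1: +148.1° → +37.3°, shortest Δλ = -110.8° (west) — does not cross 180°.
Leg 2: +37.3° → -62.5°, shortest Δλ = -99.8° (west) — does not cross 180°.
Total crossings: 0.

0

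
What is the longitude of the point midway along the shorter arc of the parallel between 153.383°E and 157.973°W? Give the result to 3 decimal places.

Signed shortest Δλ from +153.383° to -157.973° is +48.644°.
Midpoint longitude = +153.383° + (+48.644°)/2 = +153.383° + 24.322° = +177.705°.
(The naïve average (+153.383 + -157.973)/2 = -2.295° is on the wrong side of the globe.)

177.705°E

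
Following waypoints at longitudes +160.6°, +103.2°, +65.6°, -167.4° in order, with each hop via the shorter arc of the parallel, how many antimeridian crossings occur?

Leg 1: +160.6° → +103.2°, shortest Δλ = -57.4° (west) — does not cross 180°.
Leg 2: +103.2° → +65.6°, shortest Δλ = -37.6° (west) — does not cross 180°.
Leg 3: +65.6° → -167.4°, shortest Δλ = 127.0° (east) — crosses 180°.
Total crossings: 1.

1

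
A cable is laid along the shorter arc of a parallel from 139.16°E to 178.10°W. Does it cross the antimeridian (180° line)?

Yes

Naïve |-178.10 − 139.16| = 317.26° > 180°, so the shorter arc goes the other way round — across 180°.
Signed shortest Δλ = ((-178.10 − 139.16 + 180) mod 360) − 180 = 42.74°.
Going east by 42.74° from +139.16° passes through 180° before reaching -178.10°.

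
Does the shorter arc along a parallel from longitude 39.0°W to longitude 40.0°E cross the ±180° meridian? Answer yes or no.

Signed shortest Δλ = ((40.0 − -39.0 + 180) mod 360) − 180 = 79.0°.
Going east by 79.0° from -39.0° reaches +40.0° without touching 180°.

No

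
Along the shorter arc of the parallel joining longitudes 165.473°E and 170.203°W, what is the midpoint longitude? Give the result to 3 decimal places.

177.635°E

Signed shortest Δλ from +165.473° to -170.203° is +24.324°.
Midpoint longitude = +165.473° + (+24.324°)/2 = +165.473° + 12.162° = +177.635°.
(The naïve average (+165.473 + -170.203)/2 = -2.365° is on the wrong side of the globe.)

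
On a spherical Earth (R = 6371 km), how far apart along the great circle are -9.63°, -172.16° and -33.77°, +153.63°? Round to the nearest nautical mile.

Δλ = 153.63 − -172.16 = 325.79°; wrapped into (−180°, 180°]: -34.21°.
Δφ = -33.77 − -9.63 = -24.14°.
a = sin²(Δφ/2) + cos φ₁ · cos φ₂ · sin²(Δλ/2) = 0.114625.
c = 2·atan2(√a, √(1−a)) = 0.69078 rad → d = 6371·c ≈ 4400.95 km ≈ 2376.32 nmi.

2376 nmi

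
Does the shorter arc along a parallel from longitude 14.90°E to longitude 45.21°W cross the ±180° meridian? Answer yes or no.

No

Signed shortest Δλ = ((-45.21 − 14.90 + 180) mod 360) − 180 = -60.11°.
Going west by 60.11° from +14.90° reaches -45.21° without touching 180°.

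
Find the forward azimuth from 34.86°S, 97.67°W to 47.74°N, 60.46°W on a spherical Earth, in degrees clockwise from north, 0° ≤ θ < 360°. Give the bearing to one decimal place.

24.0°

Δλ = -60.46 − -97.67 = 37.21°.
θ = atan2( sin Δλ · cos φ₂ , cos φ₁ · sin φ₂ − sin φ₁ · cos φ₂ · cos Δλ )
  = atan2(0.40668, 0.91342) = 24.000° → normalised to [0°, 360°): 24.000°.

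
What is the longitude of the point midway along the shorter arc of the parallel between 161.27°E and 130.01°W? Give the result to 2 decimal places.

Signed shortest Δλ from +161.27° to -130.01° is +68.72°.
Midpoint longitude = +161.27° + (+68.72°)/2 = +161.27° + 34.36° = +195.63°.
Normalise into (−180°, 180°]: -164.37°.
(The naïve average (+161.27 + -130.01)/2 = 15.63° is on the wrong side of the globe.)

164.37°W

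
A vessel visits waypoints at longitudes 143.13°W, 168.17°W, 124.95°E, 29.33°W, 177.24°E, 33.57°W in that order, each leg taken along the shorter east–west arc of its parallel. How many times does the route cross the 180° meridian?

Leg 1: -143.13° → -168.17°, shortest Δλ = -25.04° (west) — does not cross 180°.
Leg 2: -168.17° → +124.95°, shortest Δλ = -66.88° (west) — crosses 180°.
Leg 3: +124.95° → -29.33°, shortest Δλ = -154.28° (west) — does not cross 180°.
Leg 4: -29.33° → +177.24°, shortest Δλ = -153.43° (west) — crosses 180°.
Leg 5: +177.24° → -33.57°, shortest Δλ = 149.19° (east) — crosses 180°.
Total crossings: 3.

3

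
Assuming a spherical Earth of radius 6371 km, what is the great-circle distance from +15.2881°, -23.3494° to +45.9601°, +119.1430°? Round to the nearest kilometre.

Δλ = 119.1430 − -23.3494 = 142.4924°.
Δφ = 45.9601 − 15.2881 = 30.6720°.
a = sin²(Δφ/2) + cos φ₁ · cos φ₂ · sin²(Δλ/2) = 0.671197.
c = 2·atan2(√a, √(1−a)) = 1.92026 rad → d = 6371·c ≈ 12233.97 km.

12234 km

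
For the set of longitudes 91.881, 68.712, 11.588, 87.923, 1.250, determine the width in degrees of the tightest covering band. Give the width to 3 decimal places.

Sort the longitudes: +1.250°, +11.588°, +68.712°, +87.923°, +91.881°.
Eastward gaps between consecutive values (wrapping around): 10.338°, 57.124°, 19.211°, 3.958°, 269.369°.
Largest gap = 269.369° ⇒ minimal covering band is its complement: 360° − 269.369° = 90.631°.
Band runs from +1.250° eastward to +91.881°.

90.631°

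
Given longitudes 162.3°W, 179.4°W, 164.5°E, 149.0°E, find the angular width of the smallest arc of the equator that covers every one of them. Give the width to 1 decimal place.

48.7°

Sort the longitudes: -179.4°, -162.3°, +149.0°, +164.5°.
Eastward gaps between consecutive values (wrapping around): 17.1°, 311.3°, 15.5°, 16.1°.
Largest gap = 311.3° ⇒ minimal covering band is its complement: 360° − 311.3° = 48.7°.
Band runs from +149.0° eastward to -162.3°, crossing the antimeridian.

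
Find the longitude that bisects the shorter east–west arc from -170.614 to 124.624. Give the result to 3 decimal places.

Signed shortest Δλ from -170.614° to +124.624° is -64.762°.
Midpoint longitude = -170.614° + (-64.762°)/2 = -170.614° − 32.381° = -202.995°.
Normalise into (−180°, 180°]: +157.005°.
(The naïve average (-170.614 + +124.624)/2 = -22.995° is on the wrong side of the globe.)

+157.005°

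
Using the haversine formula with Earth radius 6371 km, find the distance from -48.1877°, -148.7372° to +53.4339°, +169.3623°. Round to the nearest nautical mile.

Δλ = 169.3623 − -148.7372 = 318.0995°; wrapped into (−180°, 180°]: -41.9005°.
Δφ = 53.4339 − -48.1877 = 101.6216°.
a = sin²(Δφ/2) + cos φ₁ · cos φ₂ · sin²(Δλ/2) = 0.651502.
c = 2·atan2(√a, √(1−a)) = 1.87864 rad → d = 6371·c ≈ 11968.82 km ≈ 6462.64 nmi.

6463 nmi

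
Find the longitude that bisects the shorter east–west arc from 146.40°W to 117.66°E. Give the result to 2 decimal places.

Signed shortest Δλ from -146.40° to +117.66° is -95.94°.
Midpoint longitude = -146.40° + (-95.94°)/2 = -146.40° − 47.97° = -194.37°.
Normalise into (−180°, 180°]: +165.63°.
(The naïve average (-146.40 + +117.66)/2 = -14.37° is on the wrong side of the globe.)

165.63°E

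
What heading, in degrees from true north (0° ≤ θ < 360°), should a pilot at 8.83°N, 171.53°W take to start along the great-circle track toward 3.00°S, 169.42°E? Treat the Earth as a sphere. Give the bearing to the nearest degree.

Δλ = 169.42 − -171.53 = 340.95°; wrapped into (−180°, 180°]: -19.05°.
θ = atan2( sin Δλ · cos φ₂ , cos φ₁ · sin φ₂ − sin φ₁ · cos φ₂ · cos Δλ )
  = atan2(-0.32595, -0.19661) = -121.099° → normalised to [0°, 360°): 238.901°.

239°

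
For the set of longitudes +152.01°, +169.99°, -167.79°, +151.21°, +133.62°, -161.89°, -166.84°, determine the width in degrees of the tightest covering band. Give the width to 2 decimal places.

Sort the longitudes: -167.79°, -166.84°, -161.89°, +133.62°, +151.21°, +152.01°, +169.99°.
Eastward gaps between consecutive values (wrapping around): 0.95°, 4.95°, 295.51°, 17.59°, 0.80°, 17.98°, 22.22°.
Largest gap = 295.51° ⇒ minimal covering band is its complement: 360° − 295.51° = 64.49°.
Band runs from +133.62° eastward to -161.89°, crossing the antimeridian.

64.49°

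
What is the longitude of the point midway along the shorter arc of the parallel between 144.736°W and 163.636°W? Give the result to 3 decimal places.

154.186°W

Signed shortest Δλ from -144.736° to -163.636° is -18.900°.
Midpoint longitude = -144.736° + (-18.900°)/2 = -144.736° − 9.450° = -154.186°.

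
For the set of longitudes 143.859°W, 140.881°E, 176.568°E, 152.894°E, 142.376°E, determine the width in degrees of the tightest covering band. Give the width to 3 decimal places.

Sort the longitudes: -143.859°, +140.881°, +142.376°, +152.894°, +176.568°.
Eastward gaps between consecutive values (wrapping around): 284.740°, 1.495°, 10.518°, 23.674°, 39.573°.
Largest gap = 284.740° ⇒ minimal covering band is its complement: 360° − 284.740° = 75.260°.
Band runs from +140.881° eastward to -143.859°, crossing the antimeridian.

75.260°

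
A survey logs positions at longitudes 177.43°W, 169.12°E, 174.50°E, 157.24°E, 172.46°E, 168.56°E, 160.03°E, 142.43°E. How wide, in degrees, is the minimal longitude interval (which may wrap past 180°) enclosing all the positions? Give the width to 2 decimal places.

Sort the longitudes: -177.43°, +142.43°, +157.24°, +160.03°, +168.56°, +169.12°, +172.46°, +174.50°.
Eastward gaps between consecutive values (wrapping around): 319.86°, 14.81°, 2.79°, 8.53°, 0.56°, 3.34°, 2.04°, 8.07°.
Largest gap = 319.86° ⇒ minimal covering band is its complement: 360° − 319.86° = 40.14°.
Band runs from +142.43° eastward to -177.43°, crossing the antimeridian.

40.14°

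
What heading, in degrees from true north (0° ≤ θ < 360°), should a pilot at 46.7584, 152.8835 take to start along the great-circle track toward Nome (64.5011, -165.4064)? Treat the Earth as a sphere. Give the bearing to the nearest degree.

Δλ = -165.4064 − 152.8835 = -318.2899°; wrapped into (−180°, 180°]: 41.7101°.
θ = atan2( sin Δλ · cos φ₂ , cos φ₁ · sin φ₂ − sin φ₁ · cos φ₂ · cos Δλ )
  = atan2(0.28643, 0.38423) = 36.703° → normalised to [0°, 360°): 36.703°.

37°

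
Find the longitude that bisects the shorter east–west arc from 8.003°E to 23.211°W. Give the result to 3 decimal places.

Signed shortest Δλ from +8.003° to -23.211° is -31.214°.
Midpoint longitude = +8.003° + (-31.214°)/2 = +8.003° − 15.607° = -7.604°.

7.604°W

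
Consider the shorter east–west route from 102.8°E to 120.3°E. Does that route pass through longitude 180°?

No

Signed shortest Δλ = ((120.3 − 102.8 + 180) mod 360) − 180 = 17.5°.
Going east by 17.5° from +102.8° reaches +120.3° without touching 180°.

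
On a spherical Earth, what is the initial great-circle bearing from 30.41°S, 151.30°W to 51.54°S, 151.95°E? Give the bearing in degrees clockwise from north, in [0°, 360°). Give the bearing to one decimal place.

226.0°

Δλ = 151.95 − -151.30 = 303.25°; wrapped into (−180°, 180°]: -56.75°.
θ = atan2( sin Δλ · cos φ₂ , cos φ₁ · sin φ₂ − sin φ₁ · cos φ₂ · cos Δλ )
  = atan2(-0.52014, -0.50270) = -134.023° → normalised to [0°, 360°): 225.977°.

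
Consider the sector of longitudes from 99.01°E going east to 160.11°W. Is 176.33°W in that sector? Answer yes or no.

Yes

Band width going east from +99.01° to -160.11°: ((-160.11 − 99.01) mod 360) = 100.88°.
Offset of -176.33° east of the west edge: ((-176.33 − 99.01) mod 360) = 84.66°.
84.66° ≤ 100.88° ⇒ inside.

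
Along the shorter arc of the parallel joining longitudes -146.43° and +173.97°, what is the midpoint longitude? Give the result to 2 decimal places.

-166.23°

Signed shortest Δλ from -146.43° to +173.97° is -39.60°.
Midpoint longitude = -146.43° + (-39.60°)/2 = -146.43° − 19.80° = -166.23°.
(The naïve average (-146.43 + +173.97)/2 = 13.77° is on the wrong side of the globe.)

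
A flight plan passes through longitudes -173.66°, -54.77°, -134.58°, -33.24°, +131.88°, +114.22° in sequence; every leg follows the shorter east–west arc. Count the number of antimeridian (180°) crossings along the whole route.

0

Leg 1: -173.66° → -54.77°, shortest Δλ = 118.89° (east) — does not cross 180°.
Leg 2: -54.77° → -134.58°, shortest Δλ = -79.81° (west) — does not cross 180°.
Leg 3: -134.58° → -33.24°, shortest Δλ = 101.34° (east) — does not cross 180°.
Leg 4: -33.24° → +131.88°, shortest Δλ = 165.12° (east) — does not cross 180°.
Leg 5: +131.88° → +114.22°, shortest Δλ = -17.66° (west) — does not cross 180°.
Total crossings: 0.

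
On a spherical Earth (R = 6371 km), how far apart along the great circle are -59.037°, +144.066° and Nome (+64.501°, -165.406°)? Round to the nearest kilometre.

14376 km

Δλ = -165.406 − 144.066 = -309.472°; wrapped into (−180°, 180°]: 50.528°.
Δφ = 64.501 − -59.037 = 123.538°.
a = sin²(Δφ/2) + cos φ₁ · cos φ₂ · sin²(Δλ/2) = 0.816588.
c = 2·atan2(√a, √(1−a)) = 2.25645 rad → d = 6371·c ≈ 14375.82 km.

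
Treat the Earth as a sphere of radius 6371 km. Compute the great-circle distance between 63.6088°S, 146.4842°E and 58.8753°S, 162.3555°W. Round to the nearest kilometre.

Δλ = -162.3555 − 146.4842 = -308.8397°; wrapped into (−180°, 180°]: 51.1603°.
Δφ = -58.8753 − -63.6088 = 4.7335°.
a = sin²(Δφ/2) + cos φ₁ · cos φ₂ · sin²(Δλ/2) = 0.044539.
c = 2·atan2(√a, √(1−a)) = 0.42529 rad → d = 6371·c ≈ 2709.49 km.

2709 km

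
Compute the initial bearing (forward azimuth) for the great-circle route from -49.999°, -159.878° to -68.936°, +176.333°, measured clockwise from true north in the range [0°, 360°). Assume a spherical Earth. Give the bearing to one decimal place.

202.6°

Δλ = 176.333 − -159.878 = 336.211°; wrapped into (−180°, 180°]: -23.789°.
θ = atan2( sin Δλ · cos φ₂ , cos φ₁ · sin φ₂ − sin φ₁ · cos φ₂ · cos Δλ )
  = atan2(-0.14498, -0.34792) = -157.379° → normalised to [0°, 360°): 202.621°.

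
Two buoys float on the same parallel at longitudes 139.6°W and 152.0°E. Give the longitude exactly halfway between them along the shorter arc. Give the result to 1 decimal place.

173.8°W

Signed shortest Δλ from -139.6° to +152.0° is -68.4°.
Midpoint longitude = -139.6° + (-68.4°)/2 = -139.6° − 34.2° = -173.8°.
(The naïve average (-139.6 + +152.0)/2 = 6.2° is on the wrong side of the globe.)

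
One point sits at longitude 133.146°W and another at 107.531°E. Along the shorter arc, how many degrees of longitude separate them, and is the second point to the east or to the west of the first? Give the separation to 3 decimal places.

Raw difference: 107.531 − -133.146 = 240.677°.
Normalise into (−180°, 180°]: 240.677° − 360° = -119.323°.
Negative ⇒ the second point lies to the west; separation 119.323°.

119.323° west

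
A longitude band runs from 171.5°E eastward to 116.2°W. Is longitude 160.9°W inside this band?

Yes

Band width going east from +171.5° to -116.2°: ((-116.2 − 171.5) mod 360) = 72.3°.
Offset of -160.9° east of the west edge: ((-160.9 − 171.5) mod 360) = 27.6°.
27.6° ≤ 72.3° ⇒ inside.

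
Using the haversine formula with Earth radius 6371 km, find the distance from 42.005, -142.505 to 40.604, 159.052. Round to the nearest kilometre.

4787 km

Δλ = 159.052 − -142.505 = 301.557°; wrapped into (−180°, 180°]: -58.443°.
Δφ = 40.604 − 42.005 = -1.401°.
a = sin²(Δφ/2) + cos φ₁ · cos φ₂ · sin²(Δλ/2) = 0.134606.
c = 2·atan2(√a, √(1−a)) = 0.75132 rad → d = 6371·c ≈ 4786.67 km.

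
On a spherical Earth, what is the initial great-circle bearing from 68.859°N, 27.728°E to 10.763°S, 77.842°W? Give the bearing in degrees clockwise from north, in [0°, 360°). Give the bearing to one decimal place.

280.7°

Δλ = -77.842 − 27.728 = -105.570°.
θ = atan2( sin Δλ · cos φ₂ , cos φ₁ · sin φ₂ − sin φ₁ · cos φ₂ · cos Δλ )
  = atan2(-0.94636, 0.17859) = -79.313° → normalised to [0°, 360°): 280.687°.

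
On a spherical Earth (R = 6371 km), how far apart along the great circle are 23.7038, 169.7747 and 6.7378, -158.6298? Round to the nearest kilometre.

3864 km

Δλ = -158.6298 − 169.7747 = -328.4045°; wrapped into (−180°, 180°]: 31.5955°.
Δφ = 6.7378 − 23.7038 = -16.9660°.
a = sin²(Δφ/2) + cos φ₁ · cos φ₂ · sin²(Δλ/2) = 0.089155.
c = 2·atan2(√a, √(1−a)) = 0.60643 rad → d = 6371·c ≈ 3863.55 km.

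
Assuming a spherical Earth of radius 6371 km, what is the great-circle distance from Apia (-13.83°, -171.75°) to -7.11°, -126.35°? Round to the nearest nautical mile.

Δλ = -126.35 − -171.75 = 45.40°.
Δφ = -7.11 − -13.83 = 6.72°.
a = sin²(Δφ/2) + cos φ₁ · cos φ₂ · sin²(Δλ/2) = 0.146929.
c = 2·atan2(√a, √(1−a)) = 0.78676 rad → d = 6371·c ≈ 5012.46 km ≈ 2706.51 nmi.

2707 nmi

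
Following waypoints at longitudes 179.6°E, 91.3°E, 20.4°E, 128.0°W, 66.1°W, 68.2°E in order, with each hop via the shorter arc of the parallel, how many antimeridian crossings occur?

Leg 1: +179.6° → +91.3°, shortest Δλ = -88.3° (west) — does not cross 180°.
Leg 2: +91.3° → +20.4°, shortest Δλ = -70.9° (west) — does not cross 180°.
Leg 3: +20.4° → -128.0°, shortest Δλ = -148.4° (west) — does not cross 180°.
Leg 4: -128.0° → -66.1°, shortest Δλ = 61.9° (east) — does not cross 180°.
Leg 5: -66.1° → +68.2°, shortest Δλ = 134.3° (east) — does not cross 180°.
Total crossings: 0.

0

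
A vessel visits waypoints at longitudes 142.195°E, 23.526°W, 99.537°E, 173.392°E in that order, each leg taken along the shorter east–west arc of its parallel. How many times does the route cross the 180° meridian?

Leg 1: +142.195° → -23.526°, shortest Δλ = -165.721° (west) — does not cross 180°.
Leg 2: -23.526° → +99.537°, shortest Δλ = 123.063° (east) — does not cross 180°.
Leg 3: +99.537° → +173.392°, shortest Δλ = 73.855° (east) — does not cross 180°.
Total crossings: 0.

0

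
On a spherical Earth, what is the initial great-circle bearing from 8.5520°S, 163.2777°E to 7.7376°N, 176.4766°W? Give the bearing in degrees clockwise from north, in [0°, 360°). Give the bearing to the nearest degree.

52°

Δλ = -176.4766 − 163.2777 = -339.7543°; wrapped into (−180°, 180°]: 20.2457°.
θ = atan2( sin Δλ · cos φ₂ , cos φ₁ · sin φ₂ − sin φ₁ · cos φ₂ · cos Δλ )
  = atan2(0.34290, 0.27139) = 51.640° → normalised to [0°, 360°): 51.640°.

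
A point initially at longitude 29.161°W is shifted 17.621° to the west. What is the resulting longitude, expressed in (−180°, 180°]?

46.782°W

Start at -29.161°; shift −17.621° → -46.782°.
-46.782° already lies in (−180°, 180°].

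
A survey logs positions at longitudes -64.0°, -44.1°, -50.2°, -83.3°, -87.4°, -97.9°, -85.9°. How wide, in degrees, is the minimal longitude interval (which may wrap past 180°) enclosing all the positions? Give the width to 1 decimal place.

Sort the longitudes: -97.9°, -87.4°, -85.9°, -83.3°, -64.0°, -50.2°, -44.1°.
Eastward gaps between consecutive values (wrapping around): 10.5°, 1.5°, 2.6°, 19.3°, 13.8°, 6.1°, 306.2°.
Largest gap = 306.2° ⇒ minimal covering band is its complement: 360° − 306.2° = 53.8°.
Band runs from -97.9° eastward to -44.1°.

53.8°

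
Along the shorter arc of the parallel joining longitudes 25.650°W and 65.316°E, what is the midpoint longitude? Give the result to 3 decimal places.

19.833°E

Signed shortest Δλ from -25.650° to +65.316° is +90.966°.
Midpoint longitude = -25.650° + (+90.966°)/2 = -25.650° + 45.483° = +19.833°.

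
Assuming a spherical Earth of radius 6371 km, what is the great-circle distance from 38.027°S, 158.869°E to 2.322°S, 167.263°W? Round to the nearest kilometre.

5257 km

Δλ = -167.263 − 158.869 = -326.132°; wrapped into (−180°, 180°]: 33.868°.
Δφ = -2.322 − -38.027 = 35.705°.
a = sin²(Δφ/2) + cos φ₁ · cos φ₂ · sin²(Δλ/2) = 0.160758.
c = 2·atan2(√a, √(1−a)) = 0.82510 rad → d = 6371·c ≈ 5256.70 km.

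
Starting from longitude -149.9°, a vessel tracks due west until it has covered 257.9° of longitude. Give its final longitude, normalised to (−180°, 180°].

Start at -149.9°; shift −257.9° → -407.8°.
-407.8° lies outside (−180°, 180°]; add 360° → -47.8°.

-47.8°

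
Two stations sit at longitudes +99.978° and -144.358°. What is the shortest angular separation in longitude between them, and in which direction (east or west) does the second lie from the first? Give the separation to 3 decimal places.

Raw difference: -144.358 − 99.978 = -244.336°.
Normalise into (−180°, 180°]: -244.336° + 360° = 115.664°.
Positive ⇒ the second point lies to the east; separation 115.664°.

115.664° east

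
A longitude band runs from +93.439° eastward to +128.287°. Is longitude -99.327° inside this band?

No

Band width going east from +93.439° to +128.287°: ((128.287 − 93.439) mod 360) = 34.848°.
Offset of -99.327° east of the west edge: ((-99.327 − 93.439) mod 360) = 167.234°.
167.234° > 34.848° ⇒ outside.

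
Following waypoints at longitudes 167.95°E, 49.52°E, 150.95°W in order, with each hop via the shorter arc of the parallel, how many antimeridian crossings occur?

1

Leg 1: +167.95° → +49.52°, shortest Δλ = -118.43° (west) — does not cross 180°.
Leg 2: +49.52° → -150.95°, shortest Δλ = 159.53° (east) — crosses 180°.
Total crossings: 1.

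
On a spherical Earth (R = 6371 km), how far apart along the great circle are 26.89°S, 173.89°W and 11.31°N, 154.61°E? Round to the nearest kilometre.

Δλ = 154.61 − -173.89 = 328.50°; wrapped into (−180°, 180°]: -31.50°.
Δφ = 11.31 − -26.89 = 38.20°.
a = sin²(Δφ/2) + cos φ₁ · cos φ₂ · sin²(Δλ/2) = 0.171509.
c = 2·atan2(√a, √(1−a)) = 0.85399 rad → d = 6371·c ≈ 5440.75 km.

5441 km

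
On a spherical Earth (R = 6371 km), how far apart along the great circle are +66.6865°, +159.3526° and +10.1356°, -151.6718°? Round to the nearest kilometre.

7265 km

Δλ = -151.6718 − 159.3526 = -311.0244°; wrapped into (−180°, 180°]: 48.9756°.
Δφ = 10.1356 − 66.6865 = -56.5509°.
a = sin²(Δφ/2) + cos φ₁ · cos φ₂ · sin²(Δλ/2) = 0.291337.
c = 2·atan2(√a, √(1−a)) = 1.14029 rad → d = 6371·c ≈ 7264.82 km.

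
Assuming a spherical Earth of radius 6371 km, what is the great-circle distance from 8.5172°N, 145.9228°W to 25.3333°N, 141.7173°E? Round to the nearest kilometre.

Δλ = 141.7173 − -145.9228 = 287.6401°; wrapped into (−180°, 180°]: -72.3599°.
Δφ = 25.3333 − 8.5172 = 16.8161°.
a = sin²(Δφ/2) + cos φ₁ · cos φ₂ · sin²(Δλ/2) = 0.332877.
c = 2·atan2(√a, √(1−a)) = 1.22999 rad → d = 6371·c ≈ 7836.27 km.

7836 km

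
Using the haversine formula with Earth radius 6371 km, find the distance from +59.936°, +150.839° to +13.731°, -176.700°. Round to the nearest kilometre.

Δλ = -176.700 − 150.839 = -327.539°; wrapped into (−180°, 180°]: 32.461°.
Δφ = 13.731 − 59.936 = -46.205°.
a = sin²(Δφ/2) + cos φ₁ · cos φ₂ · sin²(Δλ/2) = 0.191978.
c = 2·atan2(√a, √(1−a)) = 0.90708 rad → d = 6371·c ≈ 5779.04 km.

5779 km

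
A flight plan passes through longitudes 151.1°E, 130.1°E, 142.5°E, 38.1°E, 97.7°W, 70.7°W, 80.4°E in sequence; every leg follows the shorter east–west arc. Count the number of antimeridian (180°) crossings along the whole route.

Leg 1: +151.1° → +130.1°, shortest Δλ = -21.0° (west) — does not cross 180°.
Leg 2: +130.1° → +142.5°, shortest Δλ = 12.4° (east) — does not cross 180°.
Leg 3: +142.5° → +38.1°, shortest Δλ = -104.4° (west) — does not cross 180°.
Leg 4: +38.1° → -97.7°, shortest Δλ = -135.8° (west) — does not cross 180°.
Leg 5: -97.7° → -70.7°, shortest Δλ = 27.0° (east) — does not cross 180°.
Leg 6: -70.7° → +80.4°, shortest Δλ = 151.1° (east) — does not cross 180°.
Total crossings: 0.

0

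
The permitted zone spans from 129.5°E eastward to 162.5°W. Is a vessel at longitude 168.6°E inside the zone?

Band width going east from +129.5° to -162.5°: ((-162.5 − 129.5) mod 360) = 68.0°.
Offset of +168.6° east of the west edge: ((168.6 − 129.5) mod 360) = 39.1°.
39.1° ≤ 68.0° ⇒ inside.

Yes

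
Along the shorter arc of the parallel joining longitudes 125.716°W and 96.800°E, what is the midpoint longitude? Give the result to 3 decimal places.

165.542°E

Signed shortest Δλ from -125.716° to +96.800° is -137.484°.
Midpoint longitude = -125.716° + (-137.484°)/2 = -125.716° − 68.742° = -194.458°.
Normalise into (−180°, 180°]: +165.542°.
(The naïve average (-125.716 + +96.800)/2 = -14.458° is on the wrong side of the globe.)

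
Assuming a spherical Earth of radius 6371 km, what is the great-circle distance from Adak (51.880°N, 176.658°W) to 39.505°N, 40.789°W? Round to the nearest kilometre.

8993 km

Δλ = -40.789 − -176.658 = 135.869°.
Δφ = 39.505 − 51.880 = -12.375°.
a = sin²(Δφ/2) + cos φ₁ · cos φ₂ · sin²(Δλ/2) = 0.420697.
c = 2·atan2(√a, √(1−a)) = 1.41152 rad → d = 6371·c ≈ 8992.78 km.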